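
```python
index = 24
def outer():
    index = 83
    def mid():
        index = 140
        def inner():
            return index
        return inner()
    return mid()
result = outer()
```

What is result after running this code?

Step 1: Three levels of shadowing: global 24, outer 83, mid 140.
Step 2: inner() finds index = 140 in enclosing mid() scope.
Step 3: result = 140

The answer is 140.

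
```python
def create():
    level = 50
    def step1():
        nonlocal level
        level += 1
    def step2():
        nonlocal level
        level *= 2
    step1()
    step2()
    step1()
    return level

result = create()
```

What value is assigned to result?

Step 1: level = 50.
Step 2: step1(): level = 50 + 1 = 51.
Step 3: step2(): level = 51 * 2 = 102.
Step 4: step1(): level = 102 + 1 = 103. result = 103

The answer is 103.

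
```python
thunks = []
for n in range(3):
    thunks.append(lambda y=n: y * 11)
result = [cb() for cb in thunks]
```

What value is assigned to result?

Step 1: Default arg y=n captures n at each iteration.
Step 2: thunks[k] has y defaulting to k, returns k * 11.
Step 3: result = [0, 11, 22]

The answer is [0, 11, 22].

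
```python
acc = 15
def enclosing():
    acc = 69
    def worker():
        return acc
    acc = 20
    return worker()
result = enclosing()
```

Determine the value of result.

Step 1: enclosing() sets acc = 69, then later acc = 20.
Step 2: worker() is called after acc is reassigned to 20. Closures capture variables by reference, not by value.
Step 3: result = 20

The answer is 20.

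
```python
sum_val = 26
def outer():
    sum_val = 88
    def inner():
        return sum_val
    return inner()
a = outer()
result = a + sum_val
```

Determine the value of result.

Step 1: outer() has local sum_val = 88. inner() reads from enclosing.
Step 2: outer() returns 88. Global sum_val = 26 unchanged.
Step 3: result = 88 + 26 = 114

The answer is 114.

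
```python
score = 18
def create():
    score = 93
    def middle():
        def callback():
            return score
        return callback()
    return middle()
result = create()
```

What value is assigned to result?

Step 1: create() defines score = 93. middle() and callback() have no local score.
Step 2: callback() checks local (none), enclosing middle() (none), enclosing create() and finds score = 93.
Step 3: result = 93

The answer is 93.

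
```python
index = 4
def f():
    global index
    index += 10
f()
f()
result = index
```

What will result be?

Step 1: index = 4.
Step 2: First f(): index = 4 + 10 = 14.
Step 3: Second f(): index = 14 + 10 = 24. result = 24

The answer is 24.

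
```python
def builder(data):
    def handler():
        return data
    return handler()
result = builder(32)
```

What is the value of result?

Step 1: builder(32) binds parameter data = 32.
Step 2: handler() looks up data in enclosing scope and finds the parameter data = 32.
Step 3: result = 32

The answer is 32.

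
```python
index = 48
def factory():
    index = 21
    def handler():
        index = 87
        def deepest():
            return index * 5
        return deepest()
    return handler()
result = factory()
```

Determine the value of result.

Step 1: deepest() looks up index through LEGB: not local, finds index = 87 in enclosing handler().
Step 2: Returns 87 * 5 = 435.
Step 3: result = 435

The answer is 435.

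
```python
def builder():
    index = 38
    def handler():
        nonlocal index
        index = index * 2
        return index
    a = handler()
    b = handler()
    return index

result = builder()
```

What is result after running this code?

Step 1: index starts at 38.
Step 2: First handler(): index = 38 * 2 = 76.
Step 3: Second handler(): index = 76 * 2 = 152.
Step 4: result = 152

The answer is 152.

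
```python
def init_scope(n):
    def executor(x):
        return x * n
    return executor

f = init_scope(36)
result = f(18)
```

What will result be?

Step 1: init_scope(36) creates a closure capturing n = 36.
Step 2: f(18) computes 18 * 36 = 648.
Step 3: result = 648

The answer is 648.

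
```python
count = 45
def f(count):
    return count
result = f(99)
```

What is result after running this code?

Step 1: Global count = 45.
Step 2: f(99) takes parameter count = 99, which shadows the global.
Step 3: result = 99

The answer is 99.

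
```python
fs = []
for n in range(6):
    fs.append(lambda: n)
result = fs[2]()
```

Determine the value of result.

Step 1: The loop creates 6 lambdas, all referencing the same variable n.
Step 2: After the loop, n = 5 (final value).
Step 3: fs[2]() looks up n at call time and finds 5. This is the late binding gotcha. result = 5

The answer is 5.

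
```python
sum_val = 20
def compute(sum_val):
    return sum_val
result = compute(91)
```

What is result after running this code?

Step 1: Global sum_val = 20.
Step 2: compute(91) takes parameter sum_val = 91, which shadows the global.
Step 3: result = 91

The answer is 91.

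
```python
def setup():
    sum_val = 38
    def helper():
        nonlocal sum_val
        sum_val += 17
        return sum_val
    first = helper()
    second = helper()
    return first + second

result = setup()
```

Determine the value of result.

Step 1: sum_val starts at 38.
Step 2: First call: sum_val = 38 + 17 = 55, returns 55.
Step 3: Second call: sum_val = 55 + 17 = 72, returns 72.
Step 4: result = 55 + 72 = 127

The answer is 127.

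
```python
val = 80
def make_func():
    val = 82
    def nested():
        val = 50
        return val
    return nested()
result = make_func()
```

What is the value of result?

Step 1: Three scopes define val: global (80), make_func (82), nested (50).
Step 2: nested() has its own local val = 50, which shadows both enclosing and global.
Step 3: result = 50 (local wins in LEGB)

The answer is 50.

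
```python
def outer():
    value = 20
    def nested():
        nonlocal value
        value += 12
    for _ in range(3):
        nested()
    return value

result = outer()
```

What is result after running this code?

Step 1: value = 20.
Step 2: nested() is called 3 times in a loop, each adding 12 via nonlocal.
Step 3: value = 20 + 12 * 3 = 56

The answer is 56.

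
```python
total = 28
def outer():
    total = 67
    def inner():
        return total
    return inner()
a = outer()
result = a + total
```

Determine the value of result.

Step 1: outer() has local total = 67. inner() reads from enclosing.
Step 2: outer() returns 67. Global total = 28 unchanged.
Step 3: result = 67 + 28 = 95

The answer is 95.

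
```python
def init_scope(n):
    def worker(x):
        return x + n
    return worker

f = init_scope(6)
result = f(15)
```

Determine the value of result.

Step 1: init_scope(6) creates a closure that captures n = 6.
Step 2: f(15) calls the closure with x = 15, returning 15 + 6 = 21.
Step 3: result = 21

The answer is 21.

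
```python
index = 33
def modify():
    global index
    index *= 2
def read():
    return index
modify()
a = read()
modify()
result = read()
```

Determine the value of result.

Step 1: index = 33.
Step 2: First modify(): index = 33 * 2 = 66.
Step 3: Second modify(): index = 66 * 2 = 132.
Step 4: read() returns 132

The answer is 132.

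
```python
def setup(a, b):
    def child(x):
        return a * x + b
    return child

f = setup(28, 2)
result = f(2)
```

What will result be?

Step 1: setup(28, 2) captures a = 28, b = 2.
Step 2: f(2) computes 28 * 2 + 2 = 58.
Step 3: result = 58

The answer is 58.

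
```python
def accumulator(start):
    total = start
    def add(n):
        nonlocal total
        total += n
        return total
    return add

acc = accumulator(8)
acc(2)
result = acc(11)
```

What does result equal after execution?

Step 1: accumulator(8) creates closure with total = 8.
Step 2: First acc(2): total = 8 + 2 = 10.
Step 3: Second acc(11): total = 10 + 11 = 21. result = 21

The answer is 21.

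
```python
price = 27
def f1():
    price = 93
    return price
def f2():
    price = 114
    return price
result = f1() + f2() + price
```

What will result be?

Step 1: Each function shadows global price with its own local.
Step 2: f1() returns 93, f2() returns 114.
Step 3: Global price = 27 is unchanged. result = 93 + 114 + 27 = 234

The answer is 234.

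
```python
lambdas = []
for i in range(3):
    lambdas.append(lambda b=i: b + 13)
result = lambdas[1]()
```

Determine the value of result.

Step 1: Default argument b=i captures i's value at definition time.
Step 2: lambdas[1] was defined when i = 1, so b defaults to 1.
Step 3: result = 1 + 13 = 14 (default arg fixes the late binding issue)

The answer is 14.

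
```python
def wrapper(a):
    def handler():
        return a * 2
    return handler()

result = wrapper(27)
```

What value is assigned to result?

Step 1: wrapper(27) binds parameter a = 27.
Step 2: handler() accesses a = 27 from enclosing scope.
Step 3: result = 27 * 2 = 54

The answer is 54.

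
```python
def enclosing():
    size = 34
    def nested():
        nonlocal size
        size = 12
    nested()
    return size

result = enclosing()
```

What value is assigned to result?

Step 1: enclosing() sets size = 34.
Step 2: nested() uses nonlocal to reassign size = 12.
Step 3: result = 12

The answer is 12.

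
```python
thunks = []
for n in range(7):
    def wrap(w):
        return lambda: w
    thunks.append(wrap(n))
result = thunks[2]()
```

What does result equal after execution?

Step 1: wrap(n) creates a new scope capturing w = n at call time.
Step 2: thunks[2] = wrap(2), so its lambda captures w = 2.
Step 3: result = 2 (closure factory fixes late binding)

The answer is 2.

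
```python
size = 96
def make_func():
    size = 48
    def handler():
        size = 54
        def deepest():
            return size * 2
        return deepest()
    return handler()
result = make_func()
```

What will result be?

Step 1: deepest() looks up size through LEGB: not local, finds size = 54 in enclosing handler().
Step 2: Returns 54 * 2 = 108.
Step 3: result = 108

The answer is 108.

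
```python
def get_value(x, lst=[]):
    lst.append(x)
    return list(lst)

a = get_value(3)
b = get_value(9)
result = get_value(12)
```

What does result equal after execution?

Step 1: Default list is shared. list() creates copies for return values.
Step 2: Internal list grows: [3] -> [3, 9] -> [3, 9, 12].
Step 3: result = [3, 9, 12]

The answer is [3, 9, 12].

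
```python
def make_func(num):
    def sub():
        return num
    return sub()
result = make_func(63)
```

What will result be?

Step 1: make_func(63) binds parameter num = 63.
Step 2: sub() looks up num in enclosing scope and finds the parameter num = 63.
Step 3: result = 63

The answer is 63.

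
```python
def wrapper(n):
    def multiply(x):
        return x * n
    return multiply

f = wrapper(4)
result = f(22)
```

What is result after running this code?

Step 1: wrapper(4) returns multiply closure with n = 4.
Step 2: f(22) computes 22 * 4 = 88.
Step 3: result = 88

The answer is 88.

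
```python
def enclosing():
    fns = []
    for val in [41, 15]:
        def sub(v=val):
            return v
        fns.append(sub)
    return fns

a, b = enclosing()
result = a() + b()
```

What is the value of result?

Step 1: Default argument v=val captures val at each iteration.
Step 2: a() returns 41 (captured at first iteration), b() returns 15 (captured at second).
Step 3: result = 41 + 15 = 56

The answer is 56.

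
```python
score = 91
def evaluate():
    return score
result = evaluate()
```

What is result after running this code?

Step 1: score = 91 is defined in the global scope.
Step 2: evaluate() looks up score. No local score exists, so Python checks the global scope via LEGB rule and finds score = 91.
Step 3: result = 91

The answer is 91.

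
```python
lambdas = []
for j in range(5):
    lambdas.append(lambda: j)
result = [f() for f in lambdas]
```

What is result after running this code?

Step 1: All 5 lambdas share the same variable j.
Step 2: After the loop, j = 4.
Step 3: Each call returns 4. result = [4, 4, 4, 4, 4]

The answer is [4, 4, 4, 4, 4].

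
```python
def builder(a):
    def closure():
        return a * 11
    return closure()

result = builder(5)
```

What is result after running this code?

Step 1: builder(5) binds parameter a = 5.
Step 2: closure() accesses a = 5 from enclosing scope.
Step 3: result = 5 * 11 = 55

The answer is 55.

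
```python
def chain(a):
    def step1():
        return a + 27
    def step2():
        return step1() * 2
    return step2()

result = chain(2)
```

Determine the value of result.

Step 1: chain(2) captures a = 2.
Step 2: step2() calls step1() which returns 2 + 27 = 29.
Step 3: step2() returns 29 * 2 = 58

The answer is 58.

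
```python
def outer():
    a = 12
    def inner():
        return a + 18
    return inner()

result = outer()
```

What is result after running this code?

Step 1: outer() defines a = 12.
Step 2: inner() reads a = 12 from enclosing scope, returns 12 + 18 = 30.
Step 3: result = 30

The answer is 30.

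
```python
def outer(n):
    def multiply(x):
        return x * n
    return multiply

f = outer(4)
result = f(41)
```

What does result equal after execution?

Step 1: outer(4) returns multiply closure with n = 4.
Step 2: f(41) computes 41 * 4 = 164.
Step 3: result = 164

The answer is 164.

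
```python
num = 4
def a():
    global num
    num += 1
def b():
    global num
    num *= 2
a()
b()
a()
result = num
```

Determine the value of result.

Step 1: num = 4.
Step 2: a(): num = 4 + 1 = 5.
Step 3: b(): num = 5 * 2 = 10.
Step 4: a(): num = 10 + 1 = 11

The answer is 11.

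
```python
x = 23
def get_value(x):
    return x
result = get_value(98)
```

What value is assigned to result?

Step 1: Global x = 23.
Step 2: get_value(98) takes parameter x = 98, which shadows the global.
Step 3: result = 98

The answer is 98.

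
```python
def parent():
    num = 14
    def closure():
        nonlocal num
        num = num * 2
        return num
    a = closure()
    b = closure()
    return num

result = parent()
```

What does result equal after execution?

Step 1: num starts at 14.
Step 2: First closure(): num = 14 * 2 = 28.
Step 3: Second closure(): num = 28 * 2 = 56.
Step 4: result = 56

The answer is 56.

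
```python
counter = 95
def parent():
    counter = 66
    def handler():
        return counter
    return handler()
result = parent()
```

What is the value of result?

Step 1: counter = 95 globally, but parent() defines counter = 66 locally.
Step 2: handler() looks up counter. Not in local scope, so checks enclosing scope (parent) and finds counter = 66.
Step 3: result = 66

The answer is 66.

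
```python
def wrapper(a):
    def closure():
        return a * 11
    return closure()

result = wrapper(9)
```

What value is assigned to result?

Step 1: wrapper(9) binds parameter a = 9.
Step 2: closure() accesses a = 9 from enclosing scope.
Step 3: result = 9 * 11 = 99

The answer is 99.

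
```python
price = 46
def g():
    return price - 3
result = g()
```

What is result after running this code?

Step 1: price = 46 is defined globally.
Step 2: g() looks up price from global scope = 46, then computes 46 - 3 = 43.
Step 3: result = 43

The answer is 43.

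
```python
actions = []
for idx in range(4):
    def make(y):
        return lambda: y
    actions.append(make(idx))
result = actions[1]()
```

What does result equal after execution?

Step 1: make(idx) creates a new scope capturing y = idx at call time.
Step 2: actions[1] = make(1), so its lambda captures y = 1.
Step 3: result = 1 (closure factory fixes late binding)

The answer is 1.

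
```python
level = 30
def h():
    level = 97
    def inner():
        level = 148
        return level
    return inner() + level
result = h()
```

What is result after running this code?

Step 1: h() has local level = 97. inner() has local level = 148.
Step 2: inner() returns its local level = 148.
Step 3: h() returns 148 + its own level (97) = 245

The answer is 245.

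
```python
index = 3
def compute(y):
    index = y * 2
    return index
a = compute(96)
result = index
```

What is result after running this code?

Step 1: Global index = 3.
Step 2: compute(96) creates local index = 96 * 2 = 192.
Step 3: Global index unchanged because no global keyword. result = 3

The answer is 3.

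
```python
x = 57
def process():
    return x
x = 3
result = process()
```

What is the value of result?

Step 1: x is first set to 57, then reassigned to 3.
Step 2: process() is called after the reassignment, so it looks up the current global x = 3.
Step 3: result = 3

The answer is 3.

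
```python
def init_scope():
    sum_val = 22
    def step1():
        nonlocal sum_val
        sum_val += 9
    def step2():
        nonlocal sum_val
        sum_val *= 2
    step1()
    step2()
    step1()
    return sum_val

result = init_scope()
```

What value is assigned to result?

Step 1: sum_val = 22.
Step 2: step1(): sum_val = 22 + 9 = 31.
Step 3: step2(): sum_val = 31 * 2 = 62.
Step 4: step1(): sum_val = 62 + 9 = 71. result = 71

The answer is 71.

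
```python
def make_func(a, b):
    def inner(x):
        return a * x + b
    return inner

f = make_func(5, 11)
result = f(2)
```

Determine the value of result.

Step 1: make_func(5, 11) captures a = 5, b = 11.
Step 2: f(2) computes 5 * 2 + 11 = 21.
Step 3: result = 21

The answer is 21.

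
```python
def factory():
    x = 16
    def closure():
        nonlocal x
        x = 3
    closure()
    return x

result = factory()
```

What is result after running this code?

Step 1: factory() sets x = 16.
Step 2: closure() uses nonlocal to reassign x = 3.
Step 3: result = 3

The answer is 3.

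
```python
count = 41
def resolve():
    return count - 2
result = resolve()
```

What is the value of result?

Step 1: count = 41 is defined globally.
Step 2: resolve() looks up count from global scope = 41, then computes 41 - 2 = 39.
Step 3: result = 39

The answer is 39.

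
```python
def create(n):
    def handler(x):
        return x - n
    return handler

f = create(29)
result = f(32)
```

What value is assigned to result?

Step 1: create(29) creates a closure capturing n = 29.
Step 2: f(32) computes 32 - 29 = 3.
Step 3: result = 3

The answer is 3.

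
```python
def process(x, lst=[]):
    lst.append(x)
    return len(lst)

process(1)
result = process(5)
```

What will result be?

Step 1: Mutable default list persists between calls.
Step 2: First call: lst = [1], len = 1. Second call: lst = [1, 5], len = 2.
Step 3: result = 2

The answer is 2.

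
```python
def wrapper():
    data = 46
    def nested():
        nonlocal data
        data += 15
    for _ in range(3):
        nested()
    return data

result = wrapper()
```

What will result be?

Step 1: data = 46.
Step 2: nested() is called 3 times in a loop, each adding 15 via nonlocal.
Step 3: data = 46 + 15 * 3 = 91

The answer is 91.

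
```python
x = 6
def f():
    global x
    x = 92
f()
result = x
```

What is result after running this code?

Step 1: x = 6 globally.
Step 2: f() declares global x and sets it to 92.
Step 3: After f(), global x = 92. result = 92

The answer is 92.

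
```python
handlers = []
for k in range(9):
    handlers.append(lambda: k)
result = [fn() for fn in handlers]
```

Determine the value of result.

Step 1: All 9 lambdas share the same variable k.
Step 2: After the loop, k = 8.
Step 3: Each call returns 8. result = [8, 8, 8, 8, 8, 8, 8, 8, 8]

The answer is [8, 8, 8, 8, 8, 8, 8, 8, 8].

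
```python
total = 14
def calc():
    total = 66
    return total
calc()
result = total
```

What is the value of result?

Step 1: Global total = 14.
Step 2: calc() creates local total = 66 (shadow, not modification).
Step 3: After calc() returns, global total is unchanged. result = 14

The answer is 14.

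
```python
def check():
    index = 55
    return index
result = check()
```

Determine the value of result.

Step 1: check() defines index = 55 in its local scope.
Step 2: return index finds the local variable index = 55.
Step 3: result = 55

The answer is 55.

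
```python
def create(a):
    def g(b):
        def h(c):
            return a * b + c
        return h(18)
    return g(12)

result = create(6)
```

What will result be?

Step 1: a = 6, b = 12, c = 18.
Step 2: h() computes a * b + c = 6 * 12 + 18 = 90.
Step 3: result = 90

The answer is 90.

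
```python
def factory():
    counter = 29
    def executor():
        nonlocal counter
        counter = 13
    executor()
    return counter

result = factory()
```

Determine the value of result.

Step 1: factory() sets counter = 29.
Step 2: executor() uses nonlocal to reassign counter = 13.
Step 3: result = 13

The answer is 13.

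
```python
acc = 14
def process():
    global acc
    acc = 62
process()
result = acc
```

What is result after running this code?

Step 1: acc = 14 globally.
Step 2: process() declares global acc and sets it to 62.
Step 3: After process(), global acc = 62. result = 62

The answer is 62.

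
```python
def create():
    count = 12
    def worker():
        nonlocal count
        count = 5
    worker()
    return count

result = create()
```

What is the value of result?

Step 1: create() sets count = 12.
Step 2: worker() uses nonlocal to reassign count = 5.
Step 3: result = 5

The answer is 5.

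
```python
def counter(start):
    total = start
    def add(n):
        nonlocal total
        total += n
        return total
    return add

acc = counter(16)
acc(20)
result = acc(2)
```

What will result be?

Step 1: counter(16) creates closure with total = 16.
Step 2: First acc(20): total = 16 + 20 = 36.
Step 3: Second acc(2): total = 36 + 2 = 38. result = 38

The answer is 38.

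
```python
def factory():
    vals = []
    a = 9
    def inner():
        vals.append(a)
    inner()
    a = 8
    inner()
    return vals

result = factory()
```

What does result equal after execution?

Step 1: a = 9. inner() appends current a to vals.
Step 2: First inner(): appends 9. Then a = 8.
Step 3: Second inner(): appends 8 (closure sees updated a). result = [9, 8]

The answer is [9, 8].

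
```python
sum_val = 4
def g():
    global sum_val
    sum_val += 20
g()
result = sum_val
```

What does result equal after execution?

Step 1: sum_val = 4 globally.
Step 2: g() modifies global sum_val: sum_val += 20 = 24.
Step 3: result = 24

The answer is 24.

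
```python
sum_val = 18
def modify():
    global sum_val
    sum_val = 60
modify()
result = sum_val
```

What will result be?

Step 1: sum_val = 18 globally.
Step 2: modify() declares global sum_val and sets it to 60.
Step 3: After modify(), global sum_val = 60. result = 60

The answer is 60.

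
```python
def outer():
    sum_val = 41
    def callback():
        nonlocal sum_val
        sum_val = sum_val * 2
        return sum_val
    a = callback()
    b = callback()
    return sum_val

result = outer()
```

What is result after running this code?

Step 1: sum_val starts at 41.
Step 2: First callback(): sum_val = 41 * 2 = 82.
Step 3: Second callback(): sum_val = 82 * 2 = 164.
Step 4: result = 164

The answer is 164.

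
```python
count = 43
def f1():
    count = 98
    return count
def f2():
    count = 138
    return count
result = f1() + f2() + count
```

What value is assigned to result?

Step 1: Each function shadows global count with its own local.
Step 2: f1() returns 98, f2() returns 138.
Step 3: Global count = 43 is unchanged. result = 98 + 138 + 43 = 279

The answer is 279.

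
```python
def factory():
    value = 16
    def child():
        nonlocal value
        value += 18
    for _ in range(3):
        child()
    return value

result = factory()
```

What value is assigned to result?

Step 1: value = 16.
Step 2: child() is called 3 times in a loop, each adding 18 via nonlocal.
Step 3: value = 16 + 18 * 3 = 70

The answer is 70.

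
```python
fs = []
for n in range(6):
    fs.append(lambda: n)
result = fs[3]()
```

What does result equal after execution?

Step 1: The loop creates 6 lambdas, all referencing the same variable n.
Step 2: After the loop, n = 5 (final value).
Step 3: fs[3]() looks up n at call time and finds 5. This is the late binding gotcha. result = 5

The answer is 5.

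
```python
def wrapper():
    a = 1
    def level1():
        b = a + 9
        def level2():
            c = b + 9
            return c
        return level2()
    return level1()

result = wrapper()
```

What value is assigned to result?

Step 1: a = 1. b = a + 9 = 10.
Step 2: c = b + 9 = 10 + 9 = 19.
Step 3: result = 19

The answer is 19.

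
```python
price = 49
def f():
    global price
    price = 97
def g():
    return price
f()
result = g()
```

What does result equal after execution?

Step 1: price = 49.
Step 2: f() sets global price = 97.
Step 3: g() reads global price = 97. result = 97

The answer is 97.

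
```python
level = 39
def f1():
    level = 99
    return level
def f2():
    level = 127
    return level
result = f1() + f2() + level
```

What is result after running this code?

Step 1: Each function shadows global level with its own local.
Step 2: f1() returns 99, f2() returns 127.
Step 3: Global level = 39 is unchanged. result = 99 + 127 + 39 = 265

The answer is 265.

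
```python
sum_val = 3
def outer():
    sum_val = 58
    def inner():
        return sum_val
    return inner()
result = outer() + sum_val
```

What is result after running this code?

Step 1: Global sum_val = 3. outer() shadows with sum_val = 58.
Step 2: inner() returns enclosing sum_val = 58. outer() = 58.
Step 3: result = 58 + global sum_val (3) = 61

The answer is 61.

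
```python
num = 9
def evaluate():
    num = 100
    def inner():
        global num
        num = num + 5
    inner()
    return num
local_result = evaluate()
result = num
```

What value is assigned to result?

Step 1: Global num = 9. evaluate() creates local num = 100.
Step 2: inner() declares global num and adds 5: global num = 9 + 5 = 14.
Step 3: evaluate() returns its local num = 100 (unaffected by inner).
Step 4: result = global num = 14

The answer is 14.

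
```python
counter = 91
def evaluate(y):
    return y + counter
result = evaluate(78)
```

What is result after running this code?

Step 1: counter = 91 is defined globally.
Step 2: evaluate(78) uses parameter y = 78 and looks up counter from global scope = 91.
Step 3: result = 78 + 91 = 169

The answer is 169.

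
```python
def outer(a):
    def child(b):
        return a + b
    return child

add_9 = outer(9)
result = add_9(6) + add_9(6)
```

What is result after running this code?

Step 1: add_9 captures a = 9.
Step 2: add_9(6) = 9 + 6 = 15, called twice.
Step 3: result = 15 + 15 = 30

The answer is 30.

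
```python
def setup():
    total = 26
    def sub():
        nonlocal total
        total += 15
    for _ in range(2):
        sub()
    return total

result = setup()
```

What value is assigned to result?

Step 1: total = 26.
Step 2: sub() is called 2 times in a loop, each adding 15 via nonlocal.
Step 3: total = 26 + 15 * 2 = 56

The answer is 56.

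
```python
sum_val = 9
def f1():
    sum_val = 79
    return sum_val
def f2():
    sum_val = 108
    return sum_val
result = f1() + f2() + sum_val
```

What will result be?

Step 1: Each function shadows global sum_val with its own local.
Step 2: f1() returns 79, f2() returns 108.
Step 3: Global sum_val = 9 is unchanged. result = 79 + 108 + 9 = 196

The answer is 196.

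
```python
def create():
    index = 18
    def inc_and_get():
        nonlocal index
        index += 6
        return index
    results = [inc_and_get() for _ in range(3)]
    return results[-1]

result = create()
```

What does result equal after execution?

Step 1: index = 18.
Step 2: Three calls to inc_and_get(), each adding 6.
Step 3: Last value = 18 + 6 * 3 = 36

The answer is 36.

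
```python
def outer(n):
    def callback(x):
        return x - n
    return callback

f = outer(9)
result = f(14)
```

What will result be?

Step 1: outer(9) creates a closure capturing n = 9.
Step 2: f(14) computes 14 - 9 = 5.
Step 3: result = 5

The answer is 5.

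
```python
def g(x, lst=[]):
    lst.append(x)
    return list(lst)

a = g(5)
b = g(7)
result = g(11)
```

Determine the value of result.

Step 1: Default list is shared. list() creates copies for return values.
Step 2: Internal list grows: [5] -> [5, 7] -> [5, 7, 11].
Step 3: result = [5, 7, 11]

The answer is [5, 7, 11].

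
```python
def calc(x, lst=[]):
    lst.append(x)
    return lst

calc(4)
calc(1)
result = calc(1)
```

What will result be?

Step 1: Mutable default argument gotcha! The list [] is created once.
Step 2: Each call appends to the SAME list: [4], [4, 1], [4, 1, 1].
Step 3: result = [4, 1, 1]

The answer is [4, 1, 1].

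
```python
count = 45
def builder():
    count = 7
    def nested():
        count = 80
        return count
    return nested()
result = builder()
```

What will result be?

Step 1: Three scopes define count: global (45), builder (7), nested (80).
Step 2: nested() has its own local count = 80, which shadows both enclosing and global.
Step 3: result = 80 (local wins in LEGB)

The answer is 80.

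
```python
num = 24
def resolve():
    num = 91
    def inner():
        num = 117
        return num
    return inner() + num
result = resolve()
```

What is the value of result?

Step 1: resolve() has local num = 91. inner() has local num = 117.
Step 2: inner() returns its local num = 117.
Step 3: resolve() returns 117 + its own num (91) = 208

The answer is 208.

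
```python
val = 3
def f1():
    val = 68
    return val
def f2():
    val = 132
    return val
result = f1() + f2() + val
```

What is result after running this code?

Step 1: Each function shadows global val with its own local.
Step 2: f1() returns 68, f2() returns 132.
Step 3: Global val = 3 is unchanged. result = 68 + 132 + 3 = 203

The answer is 203.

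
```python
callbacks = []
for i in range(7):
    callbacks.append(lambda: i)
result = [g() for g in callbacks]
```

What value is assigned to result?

Step 1: All 7 lambdas share the same variable i.
Step 2: After the loop, i = 6.
Step 3: Each call returns 6. result = [6, 6, 6, 6, 6, 6, 6]

The answer is [6, 6, 6, 6, 6, 6, 6].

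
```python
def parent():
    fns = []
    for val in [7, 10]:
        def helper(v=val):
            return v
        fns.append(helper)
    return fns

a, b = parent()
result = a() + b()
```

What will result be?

Step 1: Default argument v=val captures val at each iteration.
Step 2: a() returns 7 (captured at first iteration), b() returns 10 (captured at second).
Step 3: result = 7 + 10 = 17

The answer is 17.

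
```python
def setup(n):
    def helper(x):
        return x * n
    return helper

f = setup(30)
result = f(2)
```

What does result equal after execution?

Step 1: setup(30) creates a closure capturing n = 30.
Step 2: f(2) computes 2 * 30 = 60.
Step 3: result = 60

The answer is 60.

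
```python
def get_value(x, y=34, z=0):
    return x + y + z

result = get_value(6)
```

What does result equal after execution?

Step 1: get_value(6) uses defaults y = 34, z = 0.
Step 2: Returns 6 + 34 + 0 = 40.
Step 3: result = 40

The answer is 40.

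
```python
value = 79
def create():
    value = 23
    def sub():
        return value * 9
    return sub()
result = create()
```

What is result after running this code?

Step 1: create() shadows global value with value = 23.
Step 2: sub() finds value = 23 in enclosing scope, computes 23 * 9 = 207.
Step 3: result = 207

The answer is 207.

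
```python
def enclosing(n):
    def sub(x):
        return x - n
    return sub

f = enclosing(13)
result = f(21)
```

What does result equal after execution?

Step 1: enclosing(13) creates a closure capturing n = 13.
Step 2: f(21) computes 21 - 13 = 8.
Step 3: result = 8

The answer is 8.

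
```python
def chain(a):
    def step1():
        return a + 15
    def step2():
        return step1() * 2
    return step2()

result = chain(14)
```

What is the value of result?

Step 1: chain(14) captures a = 14.
Step 2: step2() calls step1() which returns 14 + 15 = 29.
Step 3: step2() returns 29 * 2 = 58

The answer is 58.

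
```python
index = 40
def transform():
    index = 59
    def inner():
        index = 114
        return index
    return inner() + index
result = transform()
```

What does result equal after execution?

Step 1: transform() has local index = 59. inner() has local index = 114.
Step 2: inner() returns its local index = 114.
Step 3: transform() returns 114 + its own index (59) = 173

The answer is 173.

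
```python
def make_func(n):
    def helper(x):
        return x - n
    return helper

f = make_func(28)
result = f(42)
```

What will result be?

Step 1: make_func(28) creates a closure capturing n = 28.
Step 2: f(42) computes 42 - 28 = 14.
Step 3: result = 14

The answer is 14.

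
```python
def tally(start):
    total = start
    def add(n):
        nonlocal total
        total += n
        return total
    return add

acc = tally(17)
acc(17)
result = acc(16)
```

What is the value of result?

Step 1: tally(17) creates closure with total = 17.
Step 2: First acc(17): total = 17 + 17 = 34.
Step 3: Second acc(16): total = 34 + 16 = 50. result = 50

The answer is 50.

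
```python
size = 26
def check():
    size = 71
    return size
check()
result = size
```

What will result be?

Step 1: Global size = 26.
Step 2: check() creates local size = 71 (shadow, not modification).
Step 3: After check() returns, global size is unchanged. result = 26

The answer is 26.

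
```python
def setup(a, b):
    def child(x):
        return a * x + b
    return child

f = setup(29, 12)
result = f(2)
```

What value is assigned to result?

Step 1: setup(29, 12) captures a = 29, b = 12.
Step 2: f(2) computes 29 * 2 + 12 = 70.
Step 3: result = 70

The answer is 70.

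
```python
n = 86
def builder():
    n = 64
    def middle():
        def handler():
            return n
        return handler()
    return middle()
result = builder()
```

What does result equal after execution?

Step 1: builder() defines n = 64. middle() and handler() have no local n.
Step 2: handler() checks local (none), enclosing middle() (none), enclosing builder() and finds n = 64.
Step 3: result = 64

The answer is 64.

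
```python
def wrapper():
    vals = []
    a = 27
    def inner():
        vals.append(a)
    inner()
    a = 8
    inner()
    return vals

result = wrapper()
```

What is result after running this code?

Step 1: a = 27. inner() appends current a to vals.
Step 2: First inner(): appends 27. Then a = 8.
Step 3: Second inner(): appends 8 (closure sees updated a). result = [27, 8]

The answer is [27, 8].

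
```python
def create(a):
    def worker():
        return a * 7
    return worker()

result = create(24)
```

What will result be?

Step 1: create(24) binds parameter a = 24.
Step 2: worker() accesses a = 24 from enclosing scope.
Step 3: result = 24 * 7 = 168

The answer is 168.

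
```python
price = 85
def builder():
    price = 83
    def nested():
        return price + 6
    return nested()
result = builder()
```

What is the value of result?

Step 1: builder() shadows global price with price = 83.
Step 2: nested() finds price = 83 in enclosing scope, computes 83 + 6 = 89.
Step 3: result = 89

The answer is 89.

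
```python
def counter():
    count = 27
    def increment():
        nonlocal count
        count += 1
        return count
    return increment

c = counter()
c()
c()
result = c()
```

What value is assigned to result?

Step 1: counter() creates closure with count = 27.
Step 2: Each c() call increments count via nonlocal. After 3 calls: 27 + 3 = 30.
Step 3: result = 30

The answer is 30.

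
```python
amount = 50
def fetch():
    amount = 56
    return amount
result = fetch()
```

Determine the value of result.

Step 1: Global amount = 50.
Step 2: fetch() creates local amount = 56, shadowing the global.
Step 3: Returns local amount = 56. result = 56

The answer is 56.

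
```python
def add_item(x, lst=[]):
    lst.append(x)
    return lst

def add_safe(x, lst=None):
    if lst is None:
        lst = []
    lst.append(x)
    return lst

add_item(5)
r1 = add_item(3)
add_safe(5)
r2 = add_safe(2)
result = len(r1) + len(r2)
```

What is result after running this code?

Step 1: add_item shares mutable default: after 2 calls, lst = [5, 3], len = 2.
Step 2: add_safe creates fresh list each time: r2 = [2], len = 1.
Step 3: result = 2 + 1 = 3

The answer is 3.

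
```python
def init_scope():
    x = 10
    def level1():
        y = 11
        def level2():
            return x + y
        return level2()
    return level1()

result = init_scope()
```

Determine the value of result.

Step 1: x = 10 in init_scope. y = 11 in level1.
Step 2: level2() reads x = 10 and y = 11 from enclosing scopes.
Step 3: result = 10 + 11 = 21

The answer is 21.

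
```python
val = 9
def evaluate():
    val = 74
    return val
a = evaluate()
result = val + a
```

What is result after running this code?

Step 1: Global val = 9. evaluate() returns local val = 74.
Step 2: a = 74. Global val still = 9.
Step 3: result = 9 + 74 = 83

The answer is 83.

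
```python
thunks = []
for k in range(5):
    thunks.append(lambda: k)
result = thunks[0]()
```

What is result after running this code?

Step 1: The loop creates 5 lambdas, all referencing the same variable k.
Step 2: After the loop, k = 4 (final value).
Step 3: thunks[0]() looks up k at call time and finds 4. This is the late binding gotcha. result = 4

The answer is 4.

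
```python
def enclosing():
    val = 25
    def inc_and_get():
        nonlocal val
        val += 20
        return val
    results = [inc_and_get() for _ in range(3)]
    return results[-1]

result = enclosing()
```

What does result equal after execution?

Step 1: val = 25.
Step 2: Three calls to inc_and_get(), each adding 20.
Step 3: Last value = 25 + 20 * 3 = 85

The answer is 85.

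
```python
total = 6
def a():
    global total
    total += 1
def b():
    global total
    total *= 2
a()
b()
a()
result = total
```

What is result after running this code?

Step 1: total = 6.
Step 2: a(): total = 6 + 1 = 7.
Step 3: b(): total = 7 * 2 = 14.
Step 4: a(): total = 14 + 1 = 15

The answer is 15.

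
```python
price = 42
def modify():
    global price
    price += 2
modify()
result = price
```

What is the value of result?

Step 1: price = 42 globally.
Step 2: modify() modifies global price: price += 2 = 44.
Step 3: result = 44

The answer is 44.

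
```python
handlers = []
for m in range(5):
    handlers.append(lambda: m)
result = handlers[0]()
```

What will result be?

Step 1: The loop creates 5 lambdas, all referencing the same variable m.
Step 2: After the loop, m = 4 (final value).
Step 3: handlers[0]() looks up m at call time and finds 4. This is the late binding gotcha. result = 4

The answer is 4.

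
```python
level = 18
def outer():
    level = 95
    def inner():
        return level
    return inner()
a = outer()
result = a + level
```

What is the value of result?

Step 1: outer() has local level = 95. inner() reads from enclosing.
Step 2: outer() returns 95. Global level = 18 unchanged.
Step 3: result = 95 + 18 = 113

The answer is 113.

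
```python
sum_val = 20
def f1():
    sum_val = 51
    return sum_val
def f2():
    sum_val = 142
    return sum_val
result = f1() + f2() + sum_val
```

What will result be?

Step 1: Each function shadows global sum_val with its own local.
Step 2: f1() returns 51, f2() returns 142.
Step 3: Global sum_val = 20 is unchanged. result = 51 + 142 + 20 = 213

The answer is 213.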